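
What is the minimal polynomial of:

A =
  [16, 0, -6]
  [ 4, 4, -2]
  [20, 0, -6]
x^2 - 10*x + 24

The characteristic polynomial is χ_A(x) = (x - 6)*(x - 4)^2, so the eigenvalues are known. The minimal polynomial is
  m_A(x) = Π_λ (x − λ)^{k_λ}
where k_λ is the size of the *largest* Jordan block for λ (equivalently, the smallest k with (A − λI)^k v = 0 for every generalised eigenvector v of λ).

  λ = 4: largest Jordan block has size 1, contributing (x − 4)
  λ = 6: largest Jordan block has size 1, contributing (x − 6)

So m_A(x) = (x - 6)*(x - 4) = x^2 - 10*x + 24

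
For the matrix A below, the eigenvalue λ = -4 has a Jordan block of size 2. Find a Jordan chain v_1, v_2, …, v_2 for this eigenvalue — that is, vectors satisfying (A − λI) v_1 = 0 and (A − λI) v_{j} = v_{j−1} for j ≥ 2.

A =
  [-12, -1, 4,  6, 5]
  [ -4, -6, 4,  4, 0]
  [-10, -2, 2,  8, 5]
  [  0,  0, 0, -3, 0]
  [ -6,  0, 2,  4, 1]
A Jordan chain for λ = -4 of length 2:
v_1 = (-9, -6, -12, 0, -6)ᵀ
v_2 = (1, 1, 0, 0, 0)ᵀ

Let N = A − (-4)·I. We want v_2 with N^2 v_2 = 0 but N^1 v_2 ≠ 0; then v_{j-1} := N · v_j for j = 2, …, 2.

Pick v_2 = (1, 1, 0, 0, 0)ᵀ.
Then v_1 = N · v_2 = (-9, -6, -12, 0, -6)ᵀ.

Sanity check: (A − (-4)·I) v_1 = (0, 0, 0, 0, 0)ᵀ = 0. ✓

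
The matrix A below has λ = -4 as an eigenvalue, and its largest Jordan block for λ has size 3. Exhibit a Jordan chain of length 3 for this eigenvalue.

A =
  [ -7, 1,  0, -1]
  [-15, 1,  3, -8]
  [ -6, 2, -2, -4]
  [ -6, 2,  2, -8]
A Jordan chain for λ = -4 of length 3:
v_1 = (1, 5, 2, 2)ᵀ
v_2 = (0, 3, 2, 2)ᵀ
v_3 = (0, 0, 1, 0)ᵀ

Let N = A − (-4)·I. We want v_3 with N^3 v_3 = 0 but N^2 v_3 ≠ 0; then v_{j-1} := N · v_j for j = 3, …, 2.

Pick v_3 = (0, 0, 1, 0)ᵀ.
Then v_2 = N · v_3 = (0, 3, 2, 2)ᵀ.
Then v_1 = N · v_2 = (1, 5, 2, 2)ᵀ.

Sanity check: (A − (-4)·I) v_1 = (0, 0, 0, 0)ᵀ = 0. ✓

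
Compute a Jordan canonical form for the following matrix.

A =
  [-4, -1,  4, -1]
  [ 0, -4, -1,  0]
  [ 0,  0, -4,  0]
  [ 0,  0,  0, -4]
J_3(-4) ⊕ J_1(-4)

The characteristic polynomial is
  det(x·I − A) = x^4 + 16*x^3 + 96*x^2 + 256*x + 256 = (x + 4)^4

Eigenvalues and multiplicities (the geometric multiplicity of λ is n − rank(A − λI), which equals the number of Jordan blocks for λ):
  λ = -4: algebraic multiplicity = 4, geometric multiplicity = 2

Determining the block sizes for each eigenvalue:
  λ = -4: with am = 4 and gm = 2, the partition is not yet determined (e.g. several partitions of 4 into 2 parts exist). Let N = A − (-4)·I. Computing rank(N^1) = 2, rank(N^2) = 1, rank(N^3) = 0; the number of blocks of size ≥ j is rank(N^{j−1}) − rank(N^j), giving [2, 1, 1]. So we have 1 block(s) of size 3, 1 block(s) of size 1 → block sizes [3, 1]

Assembling the blocks gives a Jordan form
J =
  [-4,  1,  0,  0]
  [ 0, -4,  1,  0]
  [ 0,  0, -4,  0]
  [ 0,  0,  0, -4]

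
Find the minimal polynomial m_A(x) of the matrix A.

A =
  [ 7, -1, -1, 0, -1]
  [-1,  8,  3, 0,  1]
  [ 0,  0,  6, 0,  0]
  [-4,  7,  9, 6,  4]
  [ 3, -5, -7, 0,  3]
x^3 - 18*x^2 + 108*x - 216

The characteristic polynomial is χ_A(x) = (x - 6)^5, so the eigenvalues are known. The minimal polynomial is
  m_A(x) = Π_λ (x − λ)^{k_λ}
where k_λ is the size of the *largest* Jordan block for λ (equivalently, the smallest k with (A − λI)^k v = 0 for every generalised eigenvector v of λ).

  λ = 6: largest Jordan block has size 3, contributing (x − 6)^3

So m_A(x) = (x - 6)^3 = x^3 - 18*x^2 + 108*x - 216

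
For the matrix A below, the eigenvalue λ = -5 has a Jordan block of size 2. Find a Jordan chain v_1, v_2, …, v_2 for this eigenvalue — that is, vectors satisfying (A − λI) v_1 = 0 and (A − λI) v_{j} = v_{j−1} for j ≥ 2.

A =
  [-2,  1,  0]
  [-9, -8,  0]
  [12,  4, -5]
A Jordan chain for λ = -5 of length 2:
v_1 = (3, -9, 12)ᵀ
v_2 = (1, 0, 0)ᵀ

Let N = A − (-5)·I. We want v_2 with N^2 v_2 = 0 but N^1 v_2 ≠ 0; then v_{j-1} := N · v_j for j = 2, …, 2.

Pick v_2 = (1, 0, 0)ᵀ.
Then v_1 = N · v_2 = (3, -9, 12)ᵀ.

Sanity check: (A − (-5)·I) v_1 = (0, 0, 0)ᵀ = 0. ✓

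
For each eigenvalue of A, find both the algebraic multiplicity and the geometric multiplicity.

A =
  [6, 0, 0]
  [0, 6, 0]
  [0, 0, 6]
λ = 6: alg = 3, geom = 3

Step 1 — factor the characteristic polynomial to read off the algebraic multiplicities:
  χ_A(x) = (x - 6)^3

Step 2 — compute geometric multiplicities via the rank-nullity identity g(λ) = n − rank(A − λI):
  rank(A − (6)·I) = 0, so dim ker(A − (6)·I) = n − 0 = 3

Summary:
  λ = 6: algebraic multiplicity = 3, geometric multiplicity = 3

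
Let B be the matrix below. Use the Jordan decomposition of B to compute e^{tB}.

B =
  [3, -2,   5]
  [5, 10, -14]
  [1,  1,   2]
e^{tB} =
  [-t^2*exp(5*t)/2 - 2*t*exp(5*t) + exp(5*t), -t^2*exp(5*t)/2 - 2*t*exp(5*t), 3*t^2*exp(5*t)/2 + 5*t*exp(5*t)]
  [t^2*exp(5*t)/2 + 5*t*exp(5*t), t^2*exp(5*t)/2 + 5*t*exp(5*t) + exp(5*t), -3*t^2*exp(5*t)/2 - 14*t*exp(5*t)]
  [t*exp(5*t), t*exp(5*t), -3*t*exp(5*t) + exp(5*t)]

Strategy: write B = P · J · P⁻¹ where J is a Jordan canonical form, so e^{tB} = P · e^{tJ} · P⁻¹, and e^{tJ} can be computed block-by-block.

B has Jordan form
J =
  [5, 1, 0]
  [0, 5, 1]
  [0, 0, 5]
(up to reordering of blocks).

Per-block formulas:
  For a 3×3 Jordan block J_3(5): exp(t · J_3(5)) = e^(5t)·(I + t·N + (t^2/2)·N^2), where N is the 3×3 nilpotent shift.

After assembling e^{tJ} and conjugating by P, we get:

e^{tB} =
  [-t^2*exp(5*t)/2 - 2*t*exp(5*t) + exp(5*t), -t^2*exp(5*t)/2 - 2*t*exp(5*t), 3*t^2*exp(5*t)/2 + 5*t*exp(5*t)]
  [t^2*exp(5*t)/2 + 5*t*exp(5*t), t^2*exp(5*t)/2 + 5*t*exp(5*t) + exp(5*t), -3*t^2*exp(5*t)/2 - 14*t*exp(5*t)]
  [t*exp(5*t), t*exp(5*t), -3*t*exp(5*t) + exp(5*t)]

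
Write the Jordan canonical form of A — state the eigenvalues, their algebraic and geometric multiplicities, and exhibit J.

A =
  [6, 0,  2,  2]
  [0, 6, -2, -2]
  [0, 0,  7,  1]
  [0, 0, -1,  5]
J_2(6) ⊕ J_1(6) ⊕ J_1(6)

The characteristic polynomial is
  det(x·I − A) = x^4 - 24*x^3 + 216*x^2 - 864*x + 1296 = (x - 6)^4

Eigenvalues and multiplicities (the geometric multiplicity of λ is n − rank(A − λI), which equals the number of Jordan blocks for λ):
  λ = 6: algebraic multiplicity = 4, geometric multiplicity = 3

Determining the block sizes for each eigenvalue:
  λ = 6: 3 blocks summing to 4 forces exactly one block of size 2 and the rest size 1 → block sizes [2, 1, 1]

Assembling the blocks gives a Jordan form
J =
  [6, 1, 0, 0]
  [0, 6, 0, 0]
  [0, 0, 6, 0]
  [0, 0, 0, 6]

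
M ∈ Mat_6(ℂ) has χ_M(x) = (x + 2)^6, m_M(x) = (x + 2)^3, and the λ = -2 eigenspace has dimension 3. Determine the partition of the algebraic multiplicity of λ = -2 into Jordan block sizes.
Block sizes for λ = -2: [3, 2, 1]

Step 1 — from the characteristic polynomial, algebraic multiplicity of λ = -2 is 6. From dim ker(M − (-2)·I) = 3, there are exactly 3 Jordan blocks for λ = -2.
Step 2 — from the minimal polynomial, the factor (x + 2)^3 tells us the largest block for λ = -2 has size 3.
Step 3 — with total size 6, 3 blocks, and largest block 3, the block sizes (in nonincreasing order) are [3, 2, 1].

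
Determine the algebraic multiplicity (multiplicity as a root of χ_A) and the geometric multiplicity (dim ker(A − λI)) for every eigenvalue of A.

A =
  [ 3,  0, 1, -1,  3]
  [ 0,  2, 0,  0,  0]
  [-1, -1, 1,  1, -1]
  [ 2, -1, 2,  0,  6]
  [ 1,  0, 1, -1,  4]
λ = 2: alg = 5, geom = 2

Step 1 — factor the characteristic polynomial to read off the algebraic multiplicities:
  χ_A(x) = (x - 2)^5

Step 2 — compute geometric multiplicities via the rank-nullity identity g(λ) = n − rank(A − λI):
  rank(A − (2)·I) = 3, so dim ker(A − (2)·I) = n − 3 = 2

Summary:
  λ = 2: algebraic multiplicity = 5, geometric multiplicity = 2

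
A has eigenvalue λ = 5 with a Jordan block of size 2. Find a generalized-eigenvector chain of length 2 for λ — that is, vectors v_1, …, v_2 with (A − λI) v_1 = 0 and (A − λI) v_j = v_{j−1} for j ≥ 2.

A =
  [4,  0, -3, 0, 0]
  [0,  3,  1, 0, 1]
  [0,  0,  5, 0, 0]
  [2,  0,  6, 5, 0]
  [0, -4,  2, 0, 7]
A Jordan chain for λ = 5 of length 2:
v_1 = (0, -2, 0, 0, -4)ᵀ
v_2 = (0, 1, 0, 0, 0)ᵀ

Let N = A − (5)·I. We want v_2 with N^2 v_2 = 0 but N^1 v_2 ≠ 0; then v_{j-1} := N · v_j for j = 2, …, 2.

Pick v_2 = (0, 1, 0, 0, 0)ᵀ.
Then v_1 = N · v_2 = (0, -2, 0, 0, -4)ᵀ.

Sanity check: (A − (5)·I) v_1 = (0, 0, 0, 0, 0)ᵀ = 0. ✓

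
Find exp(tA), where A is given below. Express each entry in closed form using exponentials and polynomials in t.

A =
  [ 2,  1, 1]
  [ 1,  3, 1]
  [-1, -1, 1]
e^{tA} =
  [exp(2*t), t*exp(2*t), t*exp(2*t)]
  [t*exp(2*t), t^2*exp(2*t)/2 + t*exp(2*t) + exp(2*t), t^2*exp(2*t)/2 + t*exp(2*t)]
  [-t*exp(2*t), -t^2*exp(2*t)/2 - t*exp(2*t), -t^2*exp(2*t)/2 - t*exp(2*t) + exp(2*t)]

Strategy: write A = P · J · P⁻¹ where J is a Jordan canonical form, so e^{tA} = P · e^{tJ} · P⁻¹, and e^{tJ} can be computed block-by-block.

A has Jordan form
J =
  [2, 1, 0]
  [0, 2, 1]
  [0, 0, 2]
(up to reordering of blocks).

Per-block formulas:
  For a 3×3 Jordan block J_3(2): exp(t · J_3(2)) = e^(2t)·(I + t·N + (t^2/2)·N^2), where N is the 3×3 nilpotent shift.

After assembling e^{tJ} and conjugating by P, we get:

e^{tA} =
  [exp(2*t), t*exp(2*t), t*exp(2*t)]
  [t*exp(2*t), t^2*exp(2*t)/2 + t*exp(2*t) + exp(2*t), t^2*exp(2*t)/2 + t*exp(2*t)]
  [-t*exp(2*t), -t^2*exp(2*t)/2 - t*exp(2*t), -t^2*exp(2*t)/2 - t*exp(2*t) + exp(2*t)]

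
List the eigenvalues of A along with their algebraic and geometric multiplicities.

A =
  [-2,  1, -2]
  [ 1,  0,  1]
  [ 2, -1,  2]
λ = 0: alg = 3, geom = 1

Step 1 — factor the characteristic polynomial to read off the algebraic multiplicities:
  χ_A(x) = x^3

Step 2 — compute geometric multiplicities via the rank-nullity identity g(λ) = n − rank(A − λI):
  rank(A − (0)·I) = 2, so dim ker(A − (0)·I) = n − 2 = 1

Summary:
  λ = 0: algebraic multiplicity = 3, geometric multiplicity = 1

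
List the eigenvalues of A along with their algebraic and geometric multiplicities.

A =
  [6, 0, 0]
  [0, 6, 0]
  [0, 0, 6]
λ = 6: alg = 3, geom = 3

Step 1 — factor the characteristic polynomial to read off the algebraic multiplicities:
  χ_A(x) = (x - 6)^3

Step 2 — compute geometric multiplicities via the rank-nullity identity g(λ) = n − rank(A − λI):
  rank(A − (6)·I) = 0, so dim ker(A − (6)·I) = n − 0 = 3

Summary:
  λ = 6: algebraic multiplicity = 3, geometric multiplicity = 3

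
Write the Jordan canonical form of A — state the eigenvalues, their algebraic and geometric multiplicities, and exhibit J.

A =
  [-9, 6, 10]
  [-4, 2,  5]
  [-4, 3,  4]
J_2(-1) ⊕ J_1(-1)

The characteristic polynomial is
  det(x·I − A) = x^3 + 3*x^2 + 3*x + 1 = (x + 1)^3

Eigenvalues and multiplicities (the geometric multiplicity of λ is n − rank(A − λI), which equals the number of Jordan blocks for λ):
  λ = -1: algebraic multiplicity = 3, geometric multiplicity = 2

Determining the block sizes for each eigenvalue:
  λ = -1: 2 blocks summing to 3 forces exactly one block of size 2 and the rest size 1 → block sizes [2, 1]

Assembling the blocks gives a Jordan form
J =
  [-1,  1,  0]
  [ 0, -1,  0]
  [ 0,  0, -1]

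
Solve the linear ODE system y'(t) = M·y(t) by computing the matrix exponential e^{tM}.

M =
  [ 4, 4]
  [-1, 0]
e^{tM} =
  [2*t*exp(2*t) + exp(2*t), 4*t*exp(2*t)]
  [-t*exp(2*t), -2*t*exp(2*t) + exp(2*t)]

Strategy: write M = P · J · P⁻¹ where J is a Jordan canonical form, so e^{tM} = P · e^{tJ} · P⁻¹, and e^{tJ} can be computed block-by-block.

M has Jordan form
J =
  [2, 1]
  [0, 2]
(up to reordering of blocks).

Per-block formulas:
  For a 2×2 Jordan block J_2(2): exp(t · J_2(2)) = e^(2t)·(I + t·N), where N is the 2×2 nilpotent shift.

After assembling e^{tJ} and conjugating by P, we get:

e^{tM} =
  [2*t*exp(2*t) + exp(2*t), 4*t*exp(2*t)]
  [-t*exp(2*t), -2*t*exp(2*t) + exp(2*t)]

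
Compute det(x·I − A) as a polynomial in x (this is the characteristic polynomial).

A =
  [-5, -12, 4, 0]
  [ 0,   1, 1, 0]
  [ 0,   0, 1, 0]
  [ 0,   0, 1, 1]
x^4 + 2*x^3 - 12*x^2 + 14*x - 5

Expanding det(x·I − A) (e.g. by cofactor expansion or by noting that A is similar to its Jordan form J, which has the same characteristic polynomial as A) gives
  χ_A(x) = x^4 + 2*x^3 - 12*x^2 + 14*x - 5
which factors as (x - 1)^3*(x + 5). The eigenvalues (with algebraic multiplicities) are λ = -5 with multiplicity 1, λ = 1 with multiplicity 3.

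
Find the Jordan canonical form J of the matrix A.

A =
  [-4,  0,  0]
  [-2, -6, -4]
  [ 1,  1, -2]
J_2(-4) ⊕ J_1(-4)

The characteristic polynomial is
  det(x·I − A) = x^3 + 12*x^2 + 48*x + 64 = (x + 4)^3

Eigenvalues and multiplicities (the geometric multiplicity of λ is n − rank(A − λI), which equals the number of Jordan blocks for λ):
  λ = -4: algebraic multiplicity = 3, geometric multiplicity = 2

Determining the block sizes for each eigenvalue:
  λ = -4: 2 blocks summing to 3 forces exactly one block of size 2 and the rest size 1 → block sizes [2, 1]

Assembling the blocks gives a Jordan form
J =
  [-4,  1,  0]
  [ 0, -4,  0]
  [ 0,  0, -4]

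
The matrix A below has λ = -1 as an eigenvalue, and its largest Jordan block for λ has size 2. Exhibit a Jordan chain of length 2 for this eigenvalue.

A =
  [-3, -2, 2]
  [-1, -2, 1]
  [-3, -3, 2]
A Jordan chain for λ = -1 of length 2:
v_1 = (-2, -1, -3)ᵀ
v_2 = (1, 0, 0)ᵀ

Let N = A − (-1)·I. We want v_2 with N^2 v_2 = 0 but N^1 v_2 ≠ 0; then v_{j-1} := N · v_j for j = 2, …, 2.

Pick v_2 = (1, 0, 0)ᵀ.
Then v_1 = N · v_2 = (-2, -1, -3)ᵀ.

Sanity check: (A − (-1)·I) v_1 = (0, 0, 0)ᵀ = 0. ✓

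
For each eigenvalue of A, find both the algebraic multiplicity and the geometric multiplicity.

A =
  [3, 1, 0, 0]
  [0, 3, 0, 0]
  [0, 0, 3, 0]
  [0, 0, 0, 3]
λ = 3: alg = 4, geom = 3

Step 1 — factor the characteristic polynomial to read off the algebraic multiplicities:
  χ_A(x) = (x - 3)^4

Step 2 — compute geometric multiplicities via the rank-nullity identity g(λ) = n − rank(A − λI):
  rank(A − (3)·I) = 1, so dim ker(A − (3)·I) = n − 1 = 3

Summary:
  λ = 3: algebraic multiplicity = 4, geometric multiplicity = 3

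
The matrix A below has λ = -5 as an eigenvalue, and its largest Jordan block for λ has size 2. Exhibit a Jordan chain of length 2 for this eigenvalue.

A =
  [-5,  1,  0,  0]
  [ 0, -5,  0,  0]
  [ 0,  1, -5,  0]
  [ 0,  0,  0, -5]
A Jordan chain for λ = -5 of length 2:
v_1 = (1, 0, 1, 0)ᵀ
v_2 = (0, 1, 0, 0)ᵀ

Let N = A − (-5)·I. We want v_2 with N^2 v_2 = 0 but N^1 v_2 ≠ 0; then v_{j-1} := N · v_j for j = 2, …, 2.

Pick v_2 = (0, 1, 0, 0)ᵀ.
Then v_1 = N · v_2 = (1, 0, 1, 0)ᵀ.

Sanity check: (A − (-5)·I) v_1 = (0, 0, 0, 0)ᵀ = 0. ✓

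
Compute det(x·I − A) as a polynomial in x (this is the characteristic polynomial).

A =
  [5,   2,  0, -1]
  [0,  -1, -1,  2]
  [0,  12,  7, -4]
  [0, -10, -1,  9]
x^4 - 20*x^3 + 150*x^2 - 500*x + 625

Expanding det(x·I − A) (e.g. by cofactor expansion or by noting that A is similar to its Jordan form J, which has the same characteristic polynomial as A) gives
  χ_A(x) = x^4 - 20*x^3 + 150*x^2 - 500*x + 625
which factors as (x - 5)^4. The eigenvalues (with algebraic multiplicities) are λ = 5 with multiplicity 4.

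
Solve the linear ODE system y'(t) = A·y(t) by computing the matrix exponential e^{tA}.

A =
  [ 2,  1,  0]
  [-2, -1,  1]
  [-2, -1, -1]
e^{tA} =
  [t^2 + 2*t + 1, t^2/2 + t, t^2/2]
  [-2*t^2 - 2*t, -t^2 - t + 1, -t^2 + t]
  [-2*t, -t, 1 - t]

Strategy: write A = P · J · P⁻¹ where J is a Jordan canonical form, so e^{tA} = P · e^{tJ} · P⁻¹, and e^{tJ} can be computed block-by-block.

A has Jordan form
J =
  [0, 1, 0]
  [0, 0, 1]
  [0, 0, 0]
(up to reordering of blocks).

Per-block formulas:
  For a 3×3 Jordan block J_3(0): exp(t · J_3(0)) = e^(0t)·(I + t·N + (t^2/2)·N^2), where N is the 3×3 nilpotent shift.

After assembling e^{tJ} and conjugating by P, we get:

e^{tA} =
  [t^2 + 2*t + 1, t^2/2 + t, t^2/2]
  [-2*t^2 - 2*t, -t^2 - t + 1, -t^2 + t]
  [-2*t, -t, 1 - t]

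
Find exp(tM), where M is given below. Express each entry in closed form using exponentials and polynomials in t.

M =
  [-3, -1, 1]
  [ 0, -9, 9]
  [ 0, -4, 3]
e^{tM} =
  [exp(-3*t), t^2*exp(-3*t) - t*exp(-3*t), -3*t^2*exp(-3*t)/2 + t*exp(-3*t)]
  [0, -6*t*exp(-3*t) + exp(-3*t), 9*t*exp(-3*t)]
  [0, -4*t*exp(-3*t), 6*t*exp(-3*t) + exp(-3*t)]

Strategy: write M = P · J · P⁻¹ where J is a Jordan canonical form, so e^{tM} = P · e^{tJ} · P⁻¹, and e^{tJ} can be computed block-by-block.

M has Jordan form
J =
  [-3,  1,  0]
  [ 0, -3,  1]
  [ 0,  0, -3]
(up to reordering of blocks).

Per-block formulas:
  For a 3×3 Jordan block J_3(-3): exp(t · J_3(-3)) = e^(-3t)·(I + t·N + (t^2/2)·N^2), where N is the 3×3 nilpotent shift.

After assembling e^{tJ} and conjugating by P, we get:

e^{tM} =
  [exp(-3*t), t^2*exp(-3*t) - t*exp(-3*t), -3*t^2*exp(-3*t)/2 + t*exp(-3*t)]
  [0, -6*t*exp(-3*t) + exp(-3*t), 9*t*exp(-3*t)]
  [0, -4*t*exp(-3*t), 6*t*exp(-3*t) + exp(-3*t)]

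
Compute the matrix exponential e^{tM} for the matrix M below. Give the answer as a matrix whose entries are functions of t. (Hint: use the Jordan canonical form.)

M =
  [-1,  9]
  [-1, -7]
e^{tM} =
  [3*t*exp(-4*t) + exp(-4*t), 9*t*exp(-4*t)]
  [-t*exp(-4*t), -3*t*exp(-4*t) + exp(-4*t)]

Strategy: write M = P · J · P⁻¹ where J is a Jordan canonical form, so e^{tM} = P · e^{tJ} · P⁻¹, and e^{tJ} can be computed block-by-block.

M has Jordan form
J =
  [-4,  1]
  [ 0, -4]
(up to reordering of blocks).

Per-block formulas:
  For a 2×2 Jordan block J_2(-4): exp(t · J_2(-4)) = e^(-4t)·(I + t·N), where N is the 2×2 nilpotent shift.

After assembling e^{tJ} and conjugating by P, we get:

e^{tM} =
  [3*t*exp(-4*t) + exp(-4*t), 9*t*exp(-4*t)]
  [-t*exp(-4*t), -3*t*exp(-4*t) + exp(-4*t)]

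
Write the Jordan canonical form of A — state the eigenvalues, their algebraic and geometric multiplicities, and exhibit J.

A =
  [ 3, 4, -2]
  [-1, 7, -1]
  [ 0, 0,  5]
J_2(5) ⊕ J_1(5)

The characteristic polynomial is
  det(x·I − A) = x^3 - 15*x^2 + 75*x - 125 = (x - 5)^3

Eigenvalues and multiplicities (the geometric multiplicity of λ is n − rank(A − λI), which equals the number of Jordan blocks for λ):
  λ = 5: algebraic multiplicity = 3, geometric multiplicity = 2

Determining the block sizes for each eigenvalue:
  λ = 5: 2 blocks summing to 3 forces exactly one block of size 2 and the rest size 1 → block sizes [2, 1]

Assembling the blocks gives a Jordan form
J =
  [5, 1, 0]
  [0, 5, 0]
  [0, 0, 5]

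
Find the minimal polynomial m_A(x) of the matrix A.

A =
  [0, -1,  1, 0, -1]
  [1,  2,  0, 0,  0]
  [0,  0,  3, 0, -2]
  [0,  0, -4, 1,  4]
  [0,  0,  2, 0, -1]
x^3 - 3*x^2 + 3*x - 1

The characteristic polynomial is χ_A(x) = (x - 1)^5, so the eigenvalues are known. The minimal polynomial is
  m_A(x) = Π_λ (x − λ)^{k_λ}
where k_λ is the size of the *largest* Jordan block for λ (equivalently, the smallest k with (A − λI)^k v = 0 for every generalised eigenvector v of λ).

  λ = 1: largest Jordan block has size 3, contributing (x − 1)^3

So m_A(x) = (x - 1)^3 = x^3 - 3*x^2 + 3*x - 1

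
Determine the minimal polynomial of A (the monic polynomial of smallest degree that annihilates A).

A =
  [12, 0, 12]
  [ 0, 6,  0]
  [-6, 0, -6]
x^2 - 6*x

The characteristic polynomial is χ_A(x) = x*(x - 6)^2, so the eigenvalues are known. The minimal polynomial is
  m_A(x) = Π_λ (x − λ)^{k_λ}
where k_λ is the size of the *largest* Jordan block for λ (equivalently, the smallest k with (A − λI)^k v = 0 for every generalised eigenvector v of λ).

  λ = 0: largest Jordan block has size 1, contributing (x − 0)
  λ = 6: largest Jordan block has size 1, contributing (x − 6)

So m_A(x) = x*(x - 6) = x^2 - 6*x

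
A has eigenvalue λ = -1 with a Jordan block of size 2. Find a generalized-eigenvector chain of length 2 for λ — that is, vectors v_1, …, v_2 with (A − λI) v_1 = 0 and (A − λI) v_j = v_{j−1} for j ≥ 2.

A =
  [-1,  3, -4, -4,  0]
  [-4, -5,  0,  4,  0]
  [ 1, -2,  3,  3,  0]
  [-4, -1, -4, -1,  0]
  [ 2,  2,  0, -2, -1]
A Jordan chain for λ = -1 of length 2:
v_1 = (0, -4, 1, -4, 2)ᵀ
v_2 = (1, 0, 0, 0, 0)ᵀ

Let N = A − (-1)·I. We want v_2 with N^2 v_2 = 0 but N^1 v_2 ≠ 0; then v_{j-1} := N · v_j for j = 2, …, 2.

Pick v_2 = (1, 0, 0, 0, 0)ᵀ.
Then v_1 = N · v_2 = (0, -4, 1, -4, 2)ᵀ.

Sanity check: (A − (-1)·I) v_1 = (0, 0, 0, 0, 0)ᵀ = 0. ✓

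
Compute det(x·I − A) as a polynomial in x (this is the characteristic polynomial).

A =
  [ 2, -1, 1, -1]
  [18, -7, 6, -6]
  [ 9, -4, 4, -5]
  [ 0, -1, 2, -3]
x^4 + 4*x^3 + 6*x^2 + 4*x + 1

Expanding det(x·I − A) (e.g. by cofactor expansion or by noting that A is similar to its Jordan form J, which has the same characteristic polynomial as A) gives
  χ_A(x) = x^4 + 4*x^3 + 6*x^2 + 4*x + 1
which factors as (x + 1)^4. The eigenvalues (with algebraic multiplicities) are λ = -1 with multiplicity 4.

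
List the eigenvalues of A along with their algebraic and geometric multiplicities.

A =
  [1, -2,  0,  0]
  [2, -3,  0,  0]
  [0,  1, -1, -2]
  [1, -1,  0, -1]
λ = -1: alg = 4, geom = 2

Step 1 — factor the characteristic polynomial to read off the algebraic multiplicities:
  χ_A(x) = (x + 1)^4

Step 2 — compute geometric multiplicities via the rank-nullity identity g(λ) = n − rank(A − λI):
  rank(A − (-1)·I) = 2, so dim ker(A − (-1)·I) = n − 2 = 2

Summary:
  λ = -1: algebraic multiplicity = 4, geometric multiplicity = 2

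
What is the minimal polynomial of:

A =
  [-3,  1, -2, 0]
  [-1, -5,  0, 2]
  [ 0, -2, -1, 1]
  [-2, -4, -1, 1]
x^2 + 4*x + 4

The characteristic polynomial is χ_A(x) = (x + 2)^4, so the eigenvalues are known. The minimal polynomial is
  m_A(x) = Π_λ (x − λ)^{k_λ}
where k_λ is the size of the *largest* Jordan block for λ (equivalently, the smallest k with (A − λI)^k v = 0 for every generalised eigenvector v of λ).

  λ = -2: largest Jordan block has size 2, contributing (x + 2)^2

So m_A(x) = (x + 2)^2 = x^2 + 4*x + 4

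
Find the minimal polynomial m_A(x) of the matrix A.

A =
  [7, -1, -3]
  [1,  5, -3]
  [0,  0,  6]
x^2 - 12*x + 36

The characteristic polynomial is χ_A(x) = (x - 6)^3, so the eigenvalues are known. The minimal polynomial is
  m_A(x) = Π_λ (x − λ)^{k_λ}
where k_λ is the size of the *largest* Jordan block for λ (equivalently, the smallest k with (A − λI)^k v = 0 for every generalised eigenvector v of λ).

  λ = 6: largest Jordan block has size 2, contributing (x − 6)^2

So m_A(x) = (x - 6)^2 = x^2 - 12*x + 36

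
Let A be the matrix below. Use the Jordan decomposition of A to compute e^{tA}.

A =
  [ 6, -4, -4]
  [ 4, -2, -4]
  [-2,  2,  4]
e^{tA} =
  [2*exp(4*t) - exp(2*t), -2*exp(4*t) + 2*exp(2*t), -2*exp(4*t) + 2*exp(2*t)]
  [2*exp(4*t) - 2*exp(2*t), -2*exp(4*t) + 3*exp(2*t), -2*exp(4*t) + 2*exp(2*t)]
  [-exp(4*t) + exp(2*t), exp(4*t) - exp(2*t), exp(4*t)]

Strategy: write A = P · J · P⁻¹ where J is a Jordan canonical form, so e^{tA} = P · e^{tJ} · P⁻¹, and e^{tJ} can be computed block-by-block.

A has Jordan form
J =
  [2, 0, 0]
  [0, 2, 0]
  [0, 0, 4]
(up to reordering of blocks).

Per-block formulas:
  For a 1×1 block at λ = 2: exp(t · [2]) = [e^(2t)].
  For a 1×1 block at λ = 4: exp(t · [4]) = [e^(4t)].

After assembling e^{tJ} and conjugating by P, we get:

e^{tA} =
  [2*exp(4*t) - exp(2*t), -2*exp(4*t) + 2*exp(2*t), -2*exp(4*t) + 2*exp(2*t)]
  [2*exp(4*t) - 2*exp(2*t), -2*exp(4*t) + 3*exp(2*t), -2*exp(4*t) + 2*exp(2*t)]
  [-exp(4*t) + exp(2*t), exp(4*t) - exp(2*t), exp(4*t)]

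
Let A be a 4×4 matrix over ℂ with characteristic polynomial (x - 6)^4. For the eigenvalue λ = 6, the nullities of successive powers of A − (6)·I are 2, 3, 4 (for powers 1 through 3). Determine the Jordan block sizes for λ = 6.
Block sizes for λ = 6: [3, 1]

From the dimensions of kernels of powers, the number of Jordan blocks of size at least j is d_j − d_{j−1} where d_j = dim ker(N^j) (with d_0 = 0). Computing the differences gives [2, 1, 1].
The number of blocks of size exactly k is (#blocks of size ≥ k) − (#blocks of size ≥ k + 1), so the partition is: 1 block(s) of size 1, 1 block(s) of size 3.
In nonincreasing order the block sizes are [3, 1].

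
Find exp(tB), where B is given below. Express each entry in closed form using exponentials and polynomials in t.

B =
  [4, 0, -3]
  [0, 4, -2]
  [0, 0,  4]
e^{tB} =
  [exp(4*t), 0, -3*t*exp(4*t)]
  [0, exp(4*t), -2*t*exp(4*t)]
  [0, 0, exp(4*t)]

Strategy: write B = P · J · P⁻¹ where J is a Jordan canonical form, so e^{tB} = P · e^{tJ} · P⁻¹, and e^{tJ} can be computed block-by-block.

B has Jordan form
J =
  [4, 1, 0]
  [0, 4, 0]
  [0, 0, 4]
(up to reordering of blocks).

Per-block formulas:
  For a 2×2 Jordan block J_2(4): exp(t · J_2(4)) = e^(4t)·(I + t·N), where N is the 2×2 nilpotent shift.
  For a 1×1 block at λ = 4: exp(t · [4]) = [e^(4t)].

After assembling e^{tJ} and conjugating by P, we get:

e^{tB} =
  [exp(4*t), 0, -3*t*exp(4*t)]
  [0, exp(4*t), -2*t*exp(4*t)]
  [0, 0, exp(4*t)]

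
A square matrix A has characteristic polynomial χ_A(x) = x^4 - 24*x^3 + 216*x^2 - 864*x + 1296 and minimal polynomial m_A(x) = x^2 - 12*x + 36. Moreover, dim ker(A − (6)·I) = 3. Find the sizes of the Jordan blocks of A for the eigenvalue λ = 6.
Block sizes for λ = 6: [2, 1, 1]

Step 1 — from the characteristic polynomial, algebraic multiplicity of λ = 6 is 4. From dim ker(A − (6)·I) = 3, there are exactly 3 Jordan blocks for λ = 6.
Step 2 — from the minimal polynomial, the factor (x − 6)^2 tells us the largest block for λ = 6 has size 2.
Step 3 — with total size 4, 3 blocks, and largest block 2, the block sizes (in nonincreasing order) are [2, 1, 1].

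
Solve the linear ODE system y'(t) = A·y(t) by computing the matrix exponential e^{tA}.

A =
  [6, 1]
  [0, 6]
e^{tA} =
  [exp(6*t), t*exp(6*t)]
  [0, exp(6*t)]

Strategy: write A = P · J · P⁻¹ where J is a Jordan canonical form, so e^{tA} = P · e^{tJ} · P⁻¹, and e^{tJ} can be computed block-by-block.

A has Jordan form
J =
  [6, 1]
  [0, 6]
(up to reordering of blocks).

Per-block formulas:
  For a 2×2 Jordan block J_2(6): exp(t · J_2(6)) = e^(6t)·(I + t·N), where N is the 2×2 nilpotent shift.

After assembling e^{tJ} and conjugating by P, we get:

e^{tA} =
  [exp(6*t), t*exp(6*t)]
  [0, exp(6*t)]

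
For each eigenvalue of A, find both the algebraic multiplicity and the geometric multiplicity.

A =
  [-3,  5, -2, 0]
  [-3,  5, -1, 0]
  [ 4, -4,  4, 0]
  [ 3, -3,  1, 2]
λ = 2: alg = 4, geom = 2

Step 1 — factor the characteristic polynomial to read off the algebraic multiplicities:
  χ_A(x) = (x - 2)^4

Step 2 — compute geometric multiplicities via the rank-nullity identity g(λ) = n − rank(A − λI):
  rank(A − (2)·I) = 2, so dim ker(A − (2)·I) = n − 2 = 2

Summary:
  λ = 2: algebraic multiplicity = 4, geometric multiplicity = 2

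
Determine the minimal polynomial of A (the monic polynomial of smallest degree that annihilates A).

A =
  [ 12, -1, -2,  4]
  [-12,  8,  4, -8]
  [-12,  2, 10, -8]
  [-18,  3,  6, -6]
x^2 - 12*x + 36

The characteristic polynomial is χ_A(x) = (x - 6)^4, so the eigenvalues are known. The minimal polynomial is
  m_A(x) = Π_λ (x − λ)^{k_λ}
where k_λ is the size of the *largest* Jordan block for λ (equivalently, the smallest k with (A − λI)^k v = 0 for every generalised eigenvector v of λ).

  λ = 6: largest Jordan block has size 2, contributing (x − 6)^2

So m_A(x) = (x - 6)^2 = x^2 - 12*x + 36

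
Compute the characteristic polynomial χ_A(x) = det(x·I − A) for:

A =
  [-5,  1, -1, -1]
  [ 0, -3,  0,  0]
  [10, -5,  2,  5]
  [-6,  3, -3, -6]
x^4 + 12*x^3 + 54*x^2 + 108*x + 81

Expanding det(x·I − A) (e.g. by cofactor expansion or by noting that A is similar to its Jordan form J, which has the same characteristic polynomial as A) gives
  χ_A(x) = x^4 + 12*x^3 + 54*x^2 + 108*x + 81
which factors as (x + 3)^4. The eigenvalues (with algebraic multiplicities) are λ = -3 with multiplicity 4.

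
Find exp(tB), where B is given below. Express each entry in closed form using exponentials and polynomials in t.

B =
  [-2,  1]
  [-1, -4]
e^{tB} =
  [t*exp(-3*t) + exp(-3*t), t*exp(-3*t)]
  [-t*exp(-3*t), -t*exp(-3*t) + exp(-3*t)]

Strategy: write B = P · J · P⁻¹ where J is a Jordan canonical form, so e^{tB} = P · e^{tJ} · P⁻¹, and e^{tJ} can be computed block-by-block.

B has Jordan form
J =
  [-3,  1]
  [ 0, -3]
(up to reordering of blocks).

Per-block formulas:
  For a 2×2 Jordan block J_2(-3): exp(t · J_2(-3)) = e^(-3t)·(I + t·N), where N is the 2×2 nilpotent shift.

After assembling e^{tJ} and conjugating by P, we get:

e^{tB} =
  [t*exp(-3*t) + exp(-3*t), t*exp(-3*t)]
  [-t*exp(-3*t), -t*exp(-3*t) + exp(-3*t)]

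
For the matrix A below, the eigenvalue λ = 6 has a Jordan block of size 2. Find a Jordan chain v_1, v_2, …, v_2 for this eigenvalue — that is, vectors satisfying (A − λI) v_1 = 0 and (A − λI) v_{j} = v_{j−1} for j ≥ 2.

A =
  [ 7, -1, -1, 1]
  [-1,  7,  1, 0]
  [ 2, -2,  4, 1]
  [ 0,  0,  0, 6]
A Jordan chain for λ = 6 of length 2:
v_1 = (1, -1, 2, 0)ᵀ
v_2 = (1, 0, 0, 0)ᵀ

Let N = A − (6)·I. We want v_2 with N^2 v_2 = 0 but N^1 v_2 ≠ 0; then v_{j-1} := N · v_j for j = 2, …, 2.

Pick v_2 = (1, 0, 0, 0)ᵀ.
Then v_1 = N · v_2 = (1, -1, 2, 0)ᵀ.

Sanity check: (A − (6)·I) v_1 = (0, 0, 0, 0)ᵀ = 0. ✓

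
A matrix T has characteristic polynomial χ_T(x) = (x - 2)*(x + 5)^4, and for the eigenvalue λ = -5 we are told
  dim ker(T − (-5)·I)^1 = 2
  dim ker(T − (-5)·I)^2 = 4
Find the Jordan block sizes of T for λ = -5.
Block sizes for λ = -5: [2, 2]

From the dimensions of kernels of powers, the number of Jordan blocks of size at least j is d_j − d_{j−1} where d_j = dim ker(N^j) (with d_0 = 0). Computing the differences gives [2, 2].
The number of blocks of size exactly k is (#blocks of size ≥ k) − (#blocks of size ≥ k + 1), so the partition is: 2 block(s) of size 2.
In nonincreasing order the block sizes are [2, 2].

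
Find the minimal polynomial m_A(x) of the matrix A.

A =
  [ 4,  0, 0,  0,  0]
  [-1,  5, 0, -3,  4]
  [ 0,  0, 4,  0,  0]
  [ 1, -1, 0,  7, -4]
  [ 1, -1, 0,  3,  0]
x^2 - 8*x + 16

The characteristic polynomial is χ_A(x) = (x - 4)^5, so the eigenvalues are known. The minimal polynomial is
  m_A(x) = Π_λ (x − λ)^{k_λ}
where k_λ is the size of the *largest* Jordan block for λ (equivalently, the smallest k with (A − λI)^k v = 0 for every generalised eigenvector v of λ).

  λ = 4: largest Jordan block has size 2, contributing (x − 4)^2

So m_A(x) = (x - 4)^2 = x^2 - 8*x + 16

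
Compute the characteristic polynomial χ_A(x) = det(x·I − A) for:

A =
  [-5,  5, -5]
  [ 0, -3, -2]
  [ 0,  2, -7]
x^3 + 15*x^2 + 75*x + 125

Expanding det(x·I − A) (e.g. by cofactor expansion or by noting that A is similar to its Jordan form J, which has the same characteristic polynomial as A) gives
  χ_A(x) = x^3 + 15*x^2 + 75*x + 125
which factors as (x + 5)^3. The eigenvalues (with algebraic multiplicities) are λ = -5 with multiplicity 3.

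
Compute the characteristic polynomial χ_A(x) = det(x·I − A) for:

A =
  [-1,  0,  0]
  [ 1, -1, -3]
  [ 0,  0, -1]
x^3 + 3*x^2 + 3*x + 1

Expanding det(x·I − A) (e.g. by cofactor expansion or by noting that A is similar to its Jordan form J, which has the same characteristic polynomial as A) gives
  χ_A(x) = x^3 + 3*x^2 + 3*x + 1
which factors as (x + 1)^3. The eigenvalues (with algebraic multiplicities) are λ = -1 with multiplicity 3.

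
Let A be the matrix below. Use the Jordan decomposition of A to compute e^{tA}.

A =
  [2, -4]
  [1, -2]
e^{tA} =
  [2*t + 1, -4*t]
  [t, 1 - 2*t]

Strategy: write A = P · J · P⁻¹ where J is a Jordan canonical form, so e^{tA} = P · e^{tJ} · P⁻¹, and e^{tJ} can be computed block-by-block.

A has Jordan form
J =
  [0, 1]
  [0, 0]
(up to reordering of blocks).

Per-block formulas:
  For a 2×2 Jordan block J_2(0): exp(t · J_2(0)) = e^(0t)·(I + t·N), where N is the 2×2 nilpotent shift.

After assembling e^{tJ} and conjugating by P, we get:

e^{tA} =
  [2*t + 1, -4*t]
  [t, 1 - 2*t]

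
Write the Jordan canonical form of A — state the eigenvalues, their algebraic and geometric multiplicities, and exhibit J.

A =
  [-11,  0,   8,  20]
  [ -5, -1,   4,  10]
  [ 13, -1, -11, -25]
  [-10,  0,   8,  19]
J_3(-1) ⊕ J_1(-1)

The characteristic polynomial is
  det(x·I − A) = x^4 + 4*x^3 + 6*x^2 + 4*x + 1 = (x + 1)^4

Eigenvalues and multiplicities (the geometric multiplicity of λ is n − rank(A − λI), which equals the number of Jordan blocks for λ):
  λ = -1: algebraic multiplicity = 4, geometric multiplicity = 2

Determining the block sizes for each eigenvalue:
  λ = -1: with am = 4 and gm = 2, the partition is not yet determined (e.g. several partitions of 4 into 2 parts exist). Let N = A − (-1)·I. Computing rank(N^1) = 2, rank(N^2) = 1, rank(N^3) = 0; the number of blocks of size ≥ j is rank(N^{j−1}) − rank(N^j), giving [2, 1, 1]. So we have 1 block(s) of size 3, 1 block(s) of size 1 → block sizes [3, 1]

Assembling the blocks gives a Jordan form
J =
  [-1,  1,  0,  0]
  [ 0, -1,  1,  0]
  [ 0,  0, -1,  0]
  [ 0,  0,  0, -1]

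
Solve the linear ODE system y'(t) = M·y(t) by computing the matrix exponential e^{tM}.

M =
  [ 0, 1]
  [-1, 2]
e^{tM} =
  [-t*exp(t) + exp(t), t*exp(t)]
  [-t*exp(t), t*exp(t) + exp(t)]

Strategy: write M = P · J · P⁻¹ where J is a Jordan canonical form, so e^{tM} = P · e^{tJ} · P⁻¹, and e^{tJ} can be computed block-by-block.

M has Jordan form
J =
  [1, 1]
  [0, 1]
(up to reordering of blocks).

Per-block formulas:
  For a 2×2 Jordan block J_2(1): exp(t · J_2(1)) = e^(1t)·(I + t·N), where N is the 2×2 nilpotent shift.

After assembling e^{tJ} and conjugating by P, we get:

e^{tM} =
  [-t*exp(t) + exp(t), t*exp(t)]
  [-t*exp(t), t*exp(t) + exp(t)]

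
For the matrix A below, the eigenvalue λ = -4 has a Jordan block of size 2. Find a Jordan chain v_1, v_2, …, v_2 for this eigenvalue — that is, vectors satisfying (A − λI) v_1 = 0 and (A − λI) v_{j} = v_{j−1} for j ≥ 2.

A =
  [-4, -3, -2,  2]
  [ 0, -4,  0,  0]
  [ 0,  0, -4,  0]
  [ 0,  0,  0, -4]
A Jordan chain for λ = -4 of length 2:
v_1 = (-3, 0, 0, 0)ᵀ
v_2 = (0, 1, 0, 0)ᵀ

Let N = A − (-4)·I. We want v_2 with N^2 v_2 = 0 but N^1 v_2 ≠ 0; then v_{j-1} := N · v_j for j = 2, …, 2.

Pick v_2 = (0, 1, 0, 0)ᵀ.
Then v_1 = N · v_2 = (-3, 0, 0, 0)ᵀ.

Sanity check: (A − (-4)·I) v_1 = (0, 0, 0, 0)ᵀ = 0. ✓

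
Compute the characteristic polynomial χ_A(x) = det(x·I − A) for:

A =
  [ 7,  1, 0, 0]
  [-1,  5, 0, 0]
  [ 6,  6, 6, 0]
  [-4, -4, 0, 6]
x^4 - 24*x^3 + 216*x^2 - 864*x + 1296

Expanding det(x·I − A) (e.g. by cofactor expansion or by noting that A is similar to its Jordan form J, which has the same characteristic polynomial as A) gives
  χ_A(x) = x^4 - 24*x^3 + 216*x^2 - 864*x + 1296
which factors as (x - 6)^4. The eigenvalues (with algebraic multiplicities) are λ = 6 with multiplicity 4.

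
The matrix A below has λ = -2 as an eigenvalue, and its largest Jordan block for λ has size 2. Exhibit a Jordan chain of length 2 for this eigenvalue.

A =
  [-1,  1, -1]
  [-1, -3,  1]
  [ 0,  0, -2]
A Jordan chain for λ = -2 of length 2:
v_1 = (1, -1, 0)ᵀ
v_2 = (1, 0, 0)ᵀ

Let N = A − (-2)·I. We want v_2 with N^2 v_2 = 0 but N^1 v_2 ≠ 0; then v_{j-1} := N · v_j for j = 2, …, 2.

Pick v_2 = (1, 0, 0)ᵀ.
Then v_1 = N · v_2 = (1, -1, 0)ᵀ.

Sanity check: (A − (-2)·I) v_1 = (0, 0, 0)ᵀ = 0. ✓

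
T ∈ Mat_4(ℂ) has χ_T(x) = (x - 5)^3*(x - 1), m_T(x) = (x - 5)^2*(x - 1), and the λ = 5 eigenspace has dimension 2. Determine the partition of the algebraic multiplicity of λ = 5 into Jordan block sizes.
Block sizes for λ = 5: [2, 1]

Step 1 — from the characteristic polynomial, algebraic multiplicity of λ = 5 is 3. From dim ker(T − (5)·I) = 2, there are exactly 2 Jordan blocks for λ = 5.
Step 2 — from the minimal polynomial, the factor (x − 5)^2 tells us the largest block for λ = 5 has size 2.
Step 3 — with total size 3, 2 blocks, and largest block 2, the block sizes (in nonincreasing order) are [2, 1].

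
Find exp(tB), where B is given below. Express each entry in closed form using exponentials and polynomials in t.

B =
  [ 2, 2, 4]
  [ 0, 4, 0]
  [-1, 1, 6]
e^{tB} =
  [-2*t*exp(4*t) + exp(4*t), 2*t*exp(4*t), 4*t*exp(4*t)]
  [0, exp(4*t), 0]
  [-t*exp(4*t), t*exp(4*t), 2*t*exp(4*t) + exp(4*t)]

Strategy: write B = P · J · P⁻¹ where J is a Jordan canonical form, so e^{tB} = P · e^{tJ} · P⁻¹, and e^{tJ} can be computed block-by-block.

B has Jordan form
J =
  [4, 1, 0]
  [0, 4, 0]
  [0, 0, 4]
(up to reordering of blocks).

Per-block formulas:
  For a 2×2 Jordan block J_2(4): exp(t · J_2(4)) = e^(4t)·(I + t·N), where N is the 2×2 nilpotent shift.
  For a 1×1 block at λ = 4: exp(t · [4]) = [e^(4t)].

After assembling e^{tJ} and conjugating by P, we get:

e^{tB} =
  [-2*t*exp(4*t) + exp(4*t), 2*t*exp(4*t), 4*t*exp(4*t)]
  [0, exp(4*t), 0]
  [-t*exp(4*t), t*exp(4*t), 2*t*exp(4*t) + exp(4*t)]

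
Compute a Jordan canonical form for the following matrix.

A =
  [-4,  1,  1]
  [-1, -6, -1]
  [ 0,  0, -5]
J_2(-5) ⊕ J_1(-5)

The characteristic polynomial is
  det(x·I − A) = x^3 + 15*x^2 + 75*x + 125 = (x + 5)^3

Eigenvalues and multiplicities (the geometric multiplicity of λ is n − rank(A − λI), which equals the number of Jordan blocks for λ):
  λ = -5: algebraic multiplicity = 3, geometric multiplicity = 2

Determining the block sizes for each eigenvalue:
  λ = -5: 2 blocks summing to 3 forces exactly one block of size 2 and the rest size 1 → block sizes [2, 1]

Assembling the blocks gives a Jordan form
J =
  [-5,  1,  0]
  [ 0, -5,  0]
  [ 0,  0, -5]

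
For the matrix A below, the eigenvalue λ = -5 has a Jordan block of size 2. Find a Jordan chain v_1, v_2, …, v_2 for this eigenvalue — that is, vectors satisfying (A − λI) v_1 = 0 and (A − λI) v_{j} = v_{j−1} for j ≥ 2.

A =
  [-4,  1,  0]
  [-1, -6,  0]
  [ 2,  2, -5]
A Jordan chain for λ = -5 of length 2:
v_1 = (1, -1, 2)ᵀ
v_2 = (1, 0, 0)ᵀ

Let N = A − (-5)·I. We want v_2 with N^2 v_2 = 0 but N^1 v_2 ≠ 0; then v_{j-1} := N · v_j for j = 2, …, 2.

Pick v_2 = (1, 0, 0)ᵀ.
Then v_1 = N · v_2 = (1, -1, 2)ᵀ.

Sanity check: (A − (-5)·I) v_1 = (0, 0, 0)ᵀ = 0. ✓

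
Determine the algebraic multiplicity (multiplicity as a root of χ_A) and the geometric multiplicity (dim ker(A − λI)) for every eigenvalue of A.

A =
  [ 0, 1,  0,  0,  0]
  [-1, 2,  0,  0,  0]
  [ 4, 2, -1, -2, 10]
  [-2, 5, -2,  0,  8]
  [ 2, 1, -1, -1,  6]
λ = 1: alg = 3, geom = 2; λ = 2: alg = 2, geom = 1

Step 1 — factor the characteristic polynomial to read off the algebraic multiplicities:
  χ_A(x) = (x - 2)^2*(x - 1)^3

Step 2 — compute geometric multiplicities via the rank-nullity identity g(λ) = n − rank(A − λI):
  rank(A − (1)·I) = 3, so dim ker(A − (1)·I) = n − 3 = 2
  rank(A − (2)·I) = 4, so dim ker(A − (2)·I) = n − 4 = 1

Summary:
  λ = 1: algebraic multiplicity = 3, geometric multiplicity = 2
  λ = 2: algebraic multiplicity = 2, geometric multiplicity = 1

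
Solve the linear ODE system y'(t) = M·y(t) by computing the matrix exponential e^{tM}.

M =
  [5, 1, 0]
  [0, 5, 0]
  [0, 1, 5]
e^{tM} =
  [exp(5*t), t*exp(5*t), 0]
  [0, exp(5*t), 0]
  [0, t*exp(5*t), exp(5*t)]

Strategy: write M = P · J · P⁻¹ where J is a Jordan canonical form, so e^{tM} = P · e^{tJ} · P⁻¹, and e^{tJ} can be computed block-by-block.

M has Jordan form
J =
  [5, 1, 0]
  [0, 5, 0]
  [0, 0, 5]
(up to reordering of blocks).

Per-block formulas:
  For a 1×1 block at λ = 5: exp(t · [5]) = [e^(5t)].
  For a 2×2 Jordan block J_2(5): exp(t · J_2(5)) = e^(5t)·(I + t·N), where N is the 2×2 nilpotent shift.

After assembling e^{tJ} and conjugating by P, we get:

e^{tM} =
  [exp(5*t), t*exp(5*t), 0]
  [0, exp(5*t), 0]
  [0, t*exp(5*t), exp(5*t)]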